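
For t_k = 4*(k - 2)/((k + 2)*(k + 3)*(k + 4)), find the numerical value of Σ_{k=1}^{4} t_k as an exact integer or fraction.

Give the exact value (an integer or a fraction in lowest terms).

Step 1: r(k) = (k - 1)*(k + 2)/((k - 2)*(k + 5)).
Factor: A=k + 2; B=k + 5; C=k - 2.
Set up (k + 2)·f(k+1) − (k + 4)·f(k) − (k - 2) = 0.
Bound: deg f ≤ 2.
Coefficient equations give f(k) = -k.
So s_k = (B(k−1)f/C)·t_k = (-k*(k + 4)/(k - 2))·t_k = -4*k/((k + 2)*(k + 3)).
Δs = 4*(k - 2)/(k**3 + 9*k**2 + 26*k + 24), as required.
Evaluate s at k=5 and k=1: -5/14 and -1/3; difference -1/42.

Σ = -1/42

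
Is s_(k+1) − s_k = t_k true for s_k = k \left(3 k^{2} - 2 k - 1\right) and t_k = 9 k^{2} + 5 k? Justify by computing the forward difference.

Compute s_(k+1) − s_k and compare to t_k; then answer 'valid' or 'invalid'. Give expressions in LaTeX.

s_(k+1) = k*(3*k**2 + 7*k + 4)
s_(k+1) − s_k = k*(9*k + 5)
(s_(k+1) − s_k) − t_k = 0

valid (s_(k+1) − s_k reduces to t_k)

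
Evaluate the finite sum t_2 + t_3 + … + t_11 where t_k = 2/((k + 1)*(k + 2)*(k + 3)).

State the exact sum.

r(k) = (k + 1)/(k + 4) after simplifying.
So A=k + 1 and B=k + 4, with C=1.
Set up (k + 1)·f(k+1) − (k + 3)·f(k) − (1) = 0.
Bound: deg f ≤ 2.
A polynomial solution: f(k) = k*(k + 3)/4.
Certificate R = B(k−1)f/C = k*(k + 3)**2/4 gives s_k = k*(k + 3)/(2*(k + 1)*(k + 2)).
Check: Δs_k = 2/(k**3 + 6*k**2 + 11*k + 6). ✓
Σ_(k=2)^(11) t_k = s_(12) − s_(2) = 45/91 − (5/12) = 85/1092.

Σ = 85/1092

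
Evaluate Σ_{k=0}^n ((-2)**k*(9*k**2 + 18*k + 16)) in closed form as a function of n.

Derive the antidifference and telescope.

S(n) = 6*(-2)**n*n**2 + 16*(-2)**n*n + 14*(-2)**n + 2

r(k) = 2*(-9*k**2 - 36*k - 43)/(9*k**2 + 18*k + 16) after simplifying.
Normal form (A,B,C) = (-2, 1, k**2 + 2*k + 16/9).
Set up (-2)·f(k+1) − (1)·f(k) − (k**2 + 2*k + 16/9) = 0.
Degrees (0,0,2) ⇒ d ≤ 2.
Solving with deg f ≤ 2: f(k) = -(3*k**2 + 2*k + 2)/9.
Certificate R = B(k−1)f/C = -(3*k**2 + 2*k + 2)/(9*k**2 + 18*k + 16) gives s_k = (-2)**k*(-3*k**2 - 2*k - 2).
Verify: (-2)**k*(9*k**2 + 18*k + 16) matches t_k.
Telescope: S(n) = s_(n+1) − s_(0) = 2*(-2)**n*(3*n**2 + 8*n + 7) − (-2) = 6*(-2)**n*n**2 + 16*(-2)**n*n + 14*(-2)**n + 2.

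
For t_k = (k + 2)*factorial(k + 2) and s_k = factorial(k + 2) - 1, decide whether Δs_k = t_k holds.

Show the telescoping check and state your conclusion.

s_(k+1) = factorial(k + 3) - 1
s_(k+1) − s_k = (k + 2)*factorial(k + 2)
(s_(k+1) − s_k) − t_k = 0

valid; difference matches t_k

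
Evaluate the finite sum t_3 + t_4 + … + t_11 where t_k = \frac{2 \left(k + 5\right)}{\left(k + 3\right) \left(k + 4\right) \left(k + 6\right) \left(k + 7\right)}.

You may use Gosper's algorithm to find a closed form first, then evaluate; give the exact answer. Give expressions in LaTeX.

Compute t_(k+1)/t_k: get (k + 3)*(k + 6)**2/((k + 5)**2*(k + 8)).
Take A(k)=k + 3, B(k)=k + 8, C(k)=k**2 + 10*k + 25.
Key eq: (k + 3)·f(k+1) = (k + 7)·f(k) + (k**2 + 10*k + 25).
d = 4 from the (1,1,2) case.
Solve for f: f(k) = k*(k + 4)*(k + 5)*(k + 9)/36 (degree 4 ≤ 4).
Then R = B(k−1)f/C = k*(k + 4)*(k + 7)*(k + 9)/(36*(k + 5)), so s_k = R(k)·t_k = k*(k + 9)/(18*(k**2 + 9*k + 18)).
Δs = 2*(k + 5)/(k**4 + 20*k**3 + 145*k**2 + 450*k + 504), as required.
Σ_(k=3)^(11) t_k = s_(12) − s_(3) = 7/135 − (1/27) = 2/135.

Σ = 2/135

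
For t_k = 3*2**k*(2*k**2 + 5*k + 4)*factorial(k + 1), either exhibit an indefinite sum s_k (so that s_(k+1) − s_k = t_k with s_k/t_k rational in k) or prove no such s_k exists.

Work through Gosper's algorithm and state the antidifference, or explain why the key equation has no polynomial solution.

s_k = 3*2**k*k*factorial(k + 1)

r(k) = 2*(2*k**3 + 13*k**2 + 29*k + 22)/(2*k**2 + 5*k + 4) after simplifying.
Gosper form: A/B · C(k+1)/C(k) with A=2*k + 4, B=1, C=k**2 + 5*k/2 + 2.
Solve (2*k + 4)·f(k+1) − (1)·f(k) = k**2 + 5*k/2 + 2.
deg f ≤ 1 (via 1,0,2).
Solving with deg f ≤ 1: f(k) = k/2.
R(k) = B(k−1)·f(k)/C(k) = k/(2*k**2 + 5*k + 4); s_k = R·t_k = 3*2**k*k*factorial(k + 1).
s_(k+1) − s_k = 3*2**k*(2*k**2 + 5*k + 4)*factorial(k + 1) = t_k.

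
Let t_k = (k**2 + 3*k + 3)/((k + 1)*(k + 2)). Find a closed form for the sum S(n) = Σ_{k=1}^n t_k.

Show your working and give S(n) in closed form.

S(n) = n*(2*n + 5)/(2*(n + 2))

t_(k+1)/t_k = (k + 1)*(3*k + (k + 1)**2 + 6)/((k + 3)*(k**2 + 3*k + 3)).
A = k + 1, B = k + 3, C = k**2 + 3*k + 3.
f must satisfy (k + 1)·f(k+1) − (k + 2)·f(k) = k**2 + 3*k + 3.
From deg A=1, deg B=1, deg C=2: d=2.
Solve for f: f(k) = k*(k + 2) (degree 2 ≤ 2).
R(k) = B(k−1)·f(k)/C(k) = k*(k + 2)**2/(k**2 + 3*k + 3); s_k = R·t_k = k*(k + 2)/(k + 1).
Check: Δs_k = (k**2 + 3*k + 3)/(k**2 + 3*k + 2). ✓
Telescope: S(n) = s_(n+1) − s_(1) = (n**2 + 4*n + 3)/(n + 2) − (3/2) = n*(2*n + 5)/(2*(n + 2)).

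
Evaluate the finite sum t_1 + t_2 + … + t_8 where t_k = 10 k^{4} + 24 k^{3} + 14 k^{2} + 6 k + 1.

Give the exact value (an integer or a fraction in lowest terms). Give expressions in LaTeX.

The ratio is (10*k**4 + 64*k**3 + 146*k**2 + 146*k + 55)/(10*k**4 + 24*k**3 + 14*k**2 + 6*k + 1).
A = 1, B = 1, C = k**4 + 12*k**3/5 + 7*k**2/5 + 3*k/5 + 1/10.
Solve (1)·f(k+1) − (1)·f(k) = k**4 + 12*k**3/5 + 7*k**2/5 + 3*k/5 + 1/10.
Bound: deg f ≤ 5.
Solving with deg f ≤ 5: f(k) = k**2*(2*k**3 + k**2 - 4*k + 2)/10.
Then R = B(k−1)f/C = k**2*(2*k**3 + k**2 - 4*k + 2)/(10*k**4 + 24*k**3 + 14*k**2 + 6*k + 1), so s_k = R(k)·t_k = k**2*(2*k**3 + k**2 - 4*k + 2).
s_(k+1) − s_k = 10*k**4 + 24*k**3 + 14*k**2 + 6*k + 1 = t_k.
Sum = s_(9) − s_(1); s_(9) = 121905, s_(1) = 1 ⇒ 121904.

Σ = 121904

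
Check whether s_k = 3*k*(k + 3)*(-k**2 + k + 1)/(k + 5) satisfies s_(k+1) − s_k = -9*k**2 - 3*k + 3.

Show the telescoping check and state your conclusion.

s_(k+1) = 3*(k + 1)*(k + 4)*(k - (k + 1)**2 + 2)/(k + 6)
s_(k+1) − s_k = 3*(-3*k**4 - 30*k**3 - 66*k**2 - 9*k + 20)/(k**2 + 11*k + 30)
(s_(k+1) − s_k) − t_k = 6*(2*k**3 + 17*k**2 + 5*k - 5)/(k**2 + 11*k + 30)

Invalid: residual 6*(2*k**3 + 17*k**2 + 5*k - 5)/(k**2 + 11*k + 30) ≠ 0.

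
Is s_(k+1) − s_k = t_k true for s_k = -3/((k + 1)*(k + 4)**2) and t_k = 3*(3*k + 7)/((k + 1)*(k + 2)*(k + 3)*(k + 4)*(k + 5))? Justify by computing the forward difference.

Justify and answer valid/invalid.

s_(k+1) = -3/((k + 2)*(k + 5)**2)
s_(k+1) − s_k = -3/((k + 2)*(k + 5)**2) + 3/((k + 1)*(k + 4)**2)
(s_(k+1) − s_k) − t_k = 6*(-2*k**2 - 13*k - 19)/(k**7 + 24*k**6 + 240*k**5 + 1290*k**4 + 3999*k**3 + 7086*k**2 + 6560*k + 2400)

Invalid: residual 6*(-2*k**2 - 13*k - 19)/(k**7 + 24*k**6 + 240*k**5 + 1290*k**4 + 3999*k**3 + 7086*k**2 + 6560*k + 2400) ≠ 0.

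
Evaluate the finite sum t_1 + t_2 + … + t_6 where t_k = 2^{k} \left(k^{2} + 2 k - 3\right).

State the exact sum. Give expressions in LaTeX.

Σ = 4356

The ratio is 2*k*(k + 4)/(k**2 + 2*k - 3).
A = 2, B = 1, C = k**2 + 2*k - 3.
Key eq: (2)·f(k+1) = (1)·f(k) + (k**2 + 2*k - 3).
deg f ≤ 2 (via 0,0,2).
Solve for f: f(k) = k**2 - 2*k - 1 (degree 2 ≤ 2).
R(k) = B(k−1)·f(k)/C(k) = (k**2 - 2*k - 1)/((k - 1)*(k + 3)); s_k = R·t_k = 2**k*(k**2 - 2*k - 1).
Check: Δs_k = 2**k*(k**2 + 2*k - 3). ✓
Telescoping: Σ = s_(7) − s_(1) = 4352 − (-4) = 4356.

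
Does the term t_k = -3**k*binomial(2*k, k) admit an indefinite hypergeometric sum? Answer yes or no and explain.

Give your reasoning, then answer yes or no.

t_(k+1)/t_k = 6*(2*k + 1)/(k + 1).
So A=12*k + 6 and B=k + 1, with C=1.
f must satisfy (12*k + 6)·f(k+1) − (k)·f(k) = 1.
deg f ≤ -1 (via 1,1,0).
Negative degree bound (-1): no f exists, t_k not Gosper-summable.

No. Not Gosper-summable.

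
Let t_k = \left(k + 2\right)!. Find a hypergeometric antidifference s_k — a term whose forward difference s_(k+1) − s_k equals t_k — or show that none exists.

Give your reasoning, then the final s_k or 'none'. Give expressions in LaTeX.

Ratio r(k) = k + 3.
So A=k + 3 and B=1, with C=1.
f must satisfy (k + 3)·f(k+1) − (1)·f(k) = 1.
d = -1 from the (1,0,0) case.
deg f ≤ -1 is impossible — no certificate.

no hypergeometric antidifference exists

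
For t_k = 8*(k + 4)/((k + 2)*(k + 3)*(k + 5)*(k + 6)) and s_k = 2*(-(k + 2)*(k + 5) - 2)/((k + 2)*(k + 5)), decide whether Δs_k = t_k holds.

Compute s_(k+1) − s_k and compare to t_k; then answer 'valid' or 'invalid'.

s_(k+1) = 2*(-(k + 3)*(k + 6) - 2)/((k + 3)*(k + 6))
s_(k+1) − s_k = 8*(k + 4)/(k**4 + 16*k**3 + 91*k**2 + 216*k + 180)
(s_(k+1) − s_k) − t_k = 0

valid; difference matches t_k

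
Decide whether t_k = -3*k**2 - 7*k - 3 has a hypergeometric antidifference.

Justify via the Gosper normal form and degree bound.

r(k) = (3*k**2 + 13*k + 13)/(3*k**2 + 7*k + 3) after simplifying.
Take A(k)=1, B(k)=1, C(k)=k**2 + 7*k/3 + 1.
Set up (1)·f(k+1) − (1)·f(k) − (k**2 + 7*k/3 + 1) = 0.
d = 3 from the (0,0,2) case.
Solve for f: f(k) = k**2*(k + 2)/3 (degree 3 ≤ 3).
Certificate R = B(k−1)f/C = k**2*(k + 2)/(3*k**2 + 7*k + 3) gives s_k = k**2*(-k - 2).
Δs = -3*k**2 - 7*k - 3, as required.

Yes. s_k = k**2*(-k - 2).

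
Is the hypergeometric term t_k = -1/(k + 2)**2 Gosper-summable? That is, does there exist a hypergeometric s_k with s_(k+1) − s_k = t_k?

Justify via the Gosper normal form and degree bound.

No — key equation has no polynomial f.

Ratio r(k) = (k + 2)**2/(k + 3)**2.
Normal form (A,B,C) = (k**2 + 4*k + 4, k**2 + 6*k + 9, 1).
Set up (k**2 + 4*k + 4)·f(k+1) − (k**2 + 4*k + 4)·f(k) − (1) = 0.
Bound: deg f ≤ 0.
f = c0 ⇒ A·f(k+1) − B(k−1)·f(k) − C = -1. The system {-1 = 0} is inconsistent; no antidifference.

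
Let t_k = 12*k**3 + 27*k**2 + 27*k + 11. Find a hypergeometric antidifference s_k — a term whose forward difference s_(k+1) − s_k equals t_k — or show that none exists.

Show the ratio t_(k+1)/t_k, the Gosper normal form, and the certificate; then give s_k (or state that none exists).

s_k = k*(3*k**3 + 3*k**2 + 3*k + 2)

Compute t_(k+1)/t_k: get (12*k**3 + 63*k**2 + 117*k + 77)/(12*k**3 + 27*k**2 + 27*k + 11).
Take A(k)=1, B(k)=1, C(k)=k**3 + 9*k**2/4 + 9*k/4 + 11/12.
Set up (1)·f(k+1) − (1)·f(k) − (k**3 + 9*k**2/4 + 9*k/4 + 11/12) = 0.
Degrees (0,0,3) ⇒ d ≤ 4.
Solving with deg f ≤ 4: f(k) = k*(3*k**3 + 3*k**2 + 3*k + 2)/12.
So s_k = (B(k−1)f/C)·t_k = (k*(3*k**3 + 3*k**2 + 3*k + 2)/(12*k**3 + 27*k**2 + 27*k + 11))·t_k = k*(3*k**3 + 3*k**2 + 3*k + 2).
Verify: 12*k**3 + 27*k**2 + 27*k + 11 matches t_k.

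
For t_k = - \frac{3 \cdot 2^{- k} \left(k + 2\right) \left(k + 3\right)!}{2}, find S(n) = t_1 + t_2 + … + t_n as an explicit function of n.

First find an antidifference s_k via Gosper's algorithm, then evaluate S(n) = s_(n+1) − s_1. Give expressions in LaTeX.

S(n) = 36 - \frac{3 \cdot 2^{- n} \left(n + 4\right)!}{2}

The ratio is (k + 3)*(k + 4)/(2*(k + 2)).
Gosper form: A/B · C(k+1)/C(k) with A=k/2 + 2, B=1, C=k + 2.
Set up (k/2 + 2)·f(k+1) − (1)·f(k) − (k + 2) = 0.
Degrees (1,0,1) ⇒ d ≤ 0.
A polynomial solution: f(k) = 2.
Then R = B(k−1)f/C = 2/(k + 2), so s_k = R(k)·t_k = -3*factorial(k + 3)/2**k.
s_(k+1) − s_k = -3*(k + 2)*factorial(k + 3)/(2*2**k) = t_k.
Σ_(k=1)^n t_k = s_(n+1) − s_(1) = (-3*2**(-n - 1)*factorial(n + 4)) − (-36), i.e. 36 - 3*factorial(n + 4)/(2*2**n).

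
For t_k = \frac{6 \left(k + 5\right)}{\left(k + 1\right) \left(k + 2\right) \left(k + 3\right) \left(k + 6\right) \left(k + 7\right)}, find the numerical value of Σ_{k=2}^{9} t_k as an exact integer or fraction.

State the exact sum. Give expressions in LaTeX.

Σ = 7/352

r(k) = (k + 1)*(k + 6)**2/((k + 4)*(k + 5)*(k + 8)) after simplifying.
Factor: A=k + 1; B=k + 8; C=k**3 + 14*k**2 + 65*k + 100.
Need (k + 1)·f(k+1) − (k + 7)·f(k) = k**3 + 14*k**2 + 65*k + 100.
deg f ≤ 6 (via 1,1,3).
Match coefficients ⇒ f(k) = k*(k + 3)*(k + 4)**2*(k + 5)**2/36.
Then R = B(k−1)f/C = k*(k + 3)*(k + 4)*(k + 7)/36, so s_k = R(k)·t_k = k*(k**2 + 9*k + 20)/(6*(k**3 + 9*k**2 + 20*k + 12)).
Verify: 6*(k + 5)/(k**5 + 19*k**4 + 131*k**3 + 401*k**2 + 540*k + 252) matches t_k.
Sum = s_(10) − s_(2); s_(10) = 175/1056, s_(2) = 7/48 ⇒ 7/352.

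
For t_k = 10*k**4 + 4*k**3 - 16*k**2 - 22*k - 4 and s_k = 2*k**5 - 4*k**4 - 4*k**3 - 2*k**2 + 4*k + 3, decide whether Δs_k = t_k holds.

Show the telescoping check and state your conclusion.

valid; difference matches t_k

s_(k+1) = 2*k**5 + 6*k**4 - 18*k**2 - 18*k - 1
s_(k+1) − s_k = 10*k**4 + 4*k**3 - 16*k**2 - 22*k - 4
(s_(k+1) − s_k) − t_k = 0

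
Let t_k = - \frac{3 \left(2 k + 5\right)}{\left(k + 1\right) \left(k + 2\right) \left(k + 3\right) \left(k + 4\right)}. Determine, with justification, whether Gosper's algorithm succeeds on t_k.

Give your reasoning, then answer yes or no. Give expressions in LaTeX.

Ratio r(k) = (k + 1)*(2*k + 7)/((k + 5)*(2*k + 5)).
So A=k + 1 and B=k + 5, with C=k + 5/2.
f must satisfy (k + 1)·f(k+1) − (k + 4)·f(k) = k + 5/2.
Bound: deg f ≤ 3.
Solve for f: f(k) = k*(k + 2)*(k + 4)/6 (degree 3 ≤ 3).
Then R = B(k−1)f/C = k*(k + 2)*(k + 4)**2/(3*(2*k + 5)), so s_k = R(k)·t_k = k*(-k - 4)/(k**2 + 4*k + 3).
Verify: 3*(-2*k - 5)/(k**4 + 10*k**3 + 35*k**2 + 50*k + 24) matches t_k.

Yes. s_k = \frac{k \left(- k - 4\right)}{k^{2} + 4 k + 3}.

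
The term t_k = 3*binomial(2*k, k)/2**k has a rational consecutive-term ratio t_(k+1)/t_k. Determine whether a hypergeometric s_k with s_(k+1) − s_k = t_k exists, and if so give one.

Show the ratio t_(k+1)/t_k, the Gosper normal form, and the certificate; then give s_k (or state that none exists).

Ratio r(k) = (2*k + 1)/(k + 1).
Factor: A=2*k + 1; B=k + 1; C=1.
Need (2*k + 1)·f(k+1) − (k)·f(k) = 1.
deg f ≤ -1 (via 1,1,0).
deg f ≤ -1 is impossible — no certificate.

none (Gosper's algorithm certifies no s_k)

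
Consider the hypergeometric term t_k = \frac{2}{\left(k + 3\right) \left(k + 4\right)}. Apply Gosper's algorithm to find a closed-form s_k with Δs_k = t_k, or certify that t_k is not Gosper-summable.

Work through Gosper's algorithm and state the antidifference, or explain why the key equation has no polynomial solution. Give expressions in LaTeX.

s_k = \frac{2 k}{3 \left(k + 3\right)}

Step 1: r(k) = (k + 3)/(k + 5).
Factor: A=k + 3; B=k + 5; C=1.
Key eq: (k + 3)·f(k+1) = (k + 4)·f(k) + (1).
deg f ≤ 1 (via 1,1,0).
Match coefficients ⇒ f(k) = k/3.
R(k) = B(k−1)·f(k)/C(k) = k*(k + 4)/3; s_k = R·t_k = 2*k/(3*(k + 3)).
Verify: 2/(k**2 + 7*k + 12) matches t_k.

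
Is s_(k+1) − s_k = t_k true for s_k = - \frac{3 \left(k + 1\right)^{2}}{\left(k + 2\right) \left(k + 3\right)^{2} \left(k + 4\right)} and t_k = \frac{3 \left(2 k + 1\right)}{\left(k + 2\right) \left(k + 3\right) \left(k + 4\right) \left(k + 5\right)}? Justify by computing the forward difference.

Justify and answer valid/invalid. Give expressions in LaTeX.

s_(k+1) = -3*(k + 2)**2/((k + 3)*(k + 4)**2*(k + 5))
s_(k+1) − s_k = 3*(2*k**3 + 9*k**2 + 5*k - 4)/(k**6 + 21*k**5 + 181*k**4 + 819*k**3 + 2050*k**2 + 2688*k + 1440)
(s_(k+1) − s_k) − t_k = 6*(-3*k**2 - 13*k - 8)/(k**6 + 21*k**5 + 181*k**4 + 819*k**3 + 2050*k**2 + 2688*k + 1440)

Invalid: residual \frac{6 \left(- 3 k^{2} - 13 k - 8\right)}{k^{6} + 21 k^{5} + 181 k^{4} + 819 k^{3} + 2050 k^{2} + 2688 k + 1440} ≠ 0.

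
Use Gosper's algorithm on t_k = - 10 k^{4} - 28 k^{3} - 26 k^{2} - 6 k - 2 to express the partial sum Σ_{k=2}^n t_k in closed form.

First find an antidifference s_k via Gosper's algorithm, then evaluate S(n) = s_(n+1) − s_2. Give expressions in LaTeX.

S(n) = - 2 n^{5} - 12 n^{4} - 26 n^{3} - 23 n^{2} - 9 n + 72

r(k) = (5*k**4 + 34*k**3 + 85*k**2 + 91*k + 36)/(5*k**4 + 14*k**3 + 13*k**2 + 3*k + 1) after simplifying.
Take A(k)=1, B(k)=1, C(k)=k**4 + 14*k**3/5 + 13*k**2/5 + 3*k/5 + 1/5.
Need (1)·f(k+1) − (1)·f(k) = k**4 + 14*k**3/5 + 13*k**2/5 + 3*k/5 + 1/5.
From deg A=0, deg B=0, deg C=4: d=5.
Solving with deg f ≤ 5: f(k) = k*(2*k**4 + 2*k**3 - 2*k**2 - 3*k + 3)/10.
Get s_k = R·t_k = k*(-2*k**4 - 2*k**3 + 2*k**2 + 3*k - 3) with R(k) = B(k−1)f(k)/C(k) = k*(2*k**4 + 2*k**3 - 2*k**2 - 3*k + 3)/(2*(5*k**4 + 14*k**3 + 13*k**2 + 3*k + 1)).
Verify: -10*k**4 - 28*k**3 - 26*k**2 - 6*k - 2 matches t_k.
Telescope: S(n) = s_(n+1) − s_(2) = -2*n**5 - 12*n**4 - 26*n**3 - 23*n**2 - 9*n - 2 − (-74) = -2*n**5 - 12*n**4 - 26*n**3 - 23*n**2 - 9*n + 72.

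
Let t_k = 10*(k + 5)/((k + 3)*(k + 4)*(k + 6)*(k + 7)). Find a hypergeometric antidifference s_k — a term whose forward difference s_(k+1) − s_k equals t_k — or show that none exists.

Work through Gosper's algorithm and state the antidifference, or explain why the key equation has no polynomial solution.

s_k = 5*k*(k + 9)/(18*(k**2 + 9*k + 18))

r(k) = (k + 3)*(k + 6)**2/((k + 5)**2*(k + 8)) after simplifying.
Normal form (A,B,C) = (k + 3, k + 8, k**2 + 10*k + 25).
Key eq: (k + 3)·f(k+1) = (k + 7)·f(k) + (k**2 + 10*k + 25).
Bound: deg f ≤ 4.
Coefficient equations give f(k) = k*(k + 4)*(k + 5)*(k + 9)/36.
Get s_k = R·t_k = 5*k*(k + 9)/(18*(k**2 + 9*k + 18)) with R(k) = B(k−1)f(k)/C(k) = k*(k + 4)*(k + 7)*(k + 9)/(36*(k + 5)).
Δs = 10*(k + 5)/(k**4 + 20*k**3 + 145*k**2 + 450*k + 504), as required.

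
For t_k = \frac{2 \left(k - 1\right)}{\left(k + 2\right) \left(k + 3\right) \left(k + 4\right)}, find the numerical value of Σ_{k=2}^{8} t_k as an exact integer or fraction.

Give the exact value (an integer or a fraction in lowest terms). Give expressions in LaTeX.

Σ = 7/66

The ratio is k*(k + 2)/((k - 1)*(k + 5)).
Take A(k)=k + 2, B(k)=k + 5, C(k)=k - 1.
Need (k + 2)·f(k+1) − (k + 4)·f(k) = k - 1.
deg f ≤ 2 (via 1,1,1).
Match coefficients ⇒ f(k) = k*(k - 7)/12.
Certificate R = B(k−1)f/C = k*(k - 7)*(k + 4)/(12*(k - 1)) gives s_k = k*(k - 7)/(6*(k + 2)*(k + 3)).
Δs = 2*(k - 1)/(k**3 + 9*k**2 + 26*k + 24), as required.
Sum = s_(9) − s_(2); s_(9) = 1/44, s_(2) = -1/12 ⇒ 7/66.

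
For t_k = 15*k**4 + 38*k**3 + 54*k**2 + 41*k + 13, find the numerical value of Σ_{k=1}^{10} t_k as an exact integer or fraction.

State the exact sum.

Σ = 518120

Step 1: r(k) = (15*k**4 + 98*k**3 + 258*k**2 + 323*k + 161)/(15*k**4 + 38*k**3 + 54*k**2 + 41*k + 13).
Factor: A=1; B=1; C=k**4 + 38*k**3/15 + 18*k**2/5 + 41*k/15 + 13/15.
Need (1)·f(k+1) − (1)·f(k) = k**4 + 38*k**3/15 + 18*k**2/5 + 41*k/15 + 13/15.
deg f ≤ 5 (via 0,0,4).
Match coefficients ⇒ f(k) = k*(3*k**4 + 2*k**3 + 4*k**2 + 3*k + 1)/15.
Get s_k = R·t_k = k*(3*k**4 + 2*k**3 + 4*k**2 + 3*k + 1) with R(k) = B(k−1)f(k)/C(k) = k*(3*k**4 + 2*k**3 + 4*k**2 + 3*k + 1)/(15*k**4 + 38*k**3 + 54*k**2 + 41*k + 13).
s_(k+1) − s_k = 15*k**4 + 38*k**3 + 54*k**2 + 41*k + 13 = t_k.
Σ_(k=1)^(10) t_k = s_(11) − s_(1) = 518133 − (13) = 518120.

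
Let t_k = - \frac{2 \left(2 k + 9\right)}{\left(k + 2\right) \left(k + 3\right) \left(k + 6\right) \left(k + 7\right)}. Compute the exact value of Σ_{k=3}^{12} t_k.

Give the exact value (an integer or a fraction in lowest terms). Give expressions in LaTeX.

The ratio is (k + 2)*(k + 6)*(2*k + 11)/((k + 4)*(k + 8)*(2*k + 9)).
So A=k + 2 and B=k + 8, with C=k**3 + 27*k**2/2 + 121*k/2 + 90.
Solve (k + 2)·f(k+1) − (k + 7)·f(k) = k**3 + 27*k**2/2 + 121*k/2 + 90.
Bound: deg f ≤ 5.
Match coefficients ⇒ f(k) = k*(k + 3)*(k + 4)*(k + 5)*(k + 8)/24.
R(k) = B(k−1)·f(k)/C(k) = k*(k + 3)*(k + 7)*(k + 8)/(12*(2*k + 9)); s_k = R·t_k = k*(-k - 8)/(6*(k**2 + 8*k + 12)).
Verify: 2*(-2*k - 9)/(k**4 + 18*k**3 + 113*k**2 + 288*k + 252) matches t_k.
Σ_(k=3)^(12) t_k = s_(13) − s_(3) = -91/570 − (-11/90) = -32/855.

Σ = -32/855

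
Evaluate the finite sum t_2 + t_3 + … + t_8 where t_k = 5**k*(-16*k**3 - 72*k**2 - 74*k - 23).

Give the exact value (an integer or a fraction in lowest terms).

Σ = -6103514675

Step 1: r(k) = 5*(16*k**3 + 120*k**2 + 266*k + 185)/(16*k**3 + 72*k**2 + 74*k + 23).
Take A(k)=5, B(k)=1, C(k)=k**3 + 9*k**2/2 + 37*k/8 + 23/16.
Solve (5)·f(k+1) − (1)·f(k) = k**3 + 9*k**2/2 + 37*k/8 + 23/16.
Degrees (0,0,3) ⇒ d ≤ 3.
A polynomial solution: f(k) = (4*k**3 + 3*k**2 - 4*k + 2)/16.
R(k) = B(k−1)·f(k)/C(k) = (4*k**3 + 3*k**2 - 4*k + 2)/(16*k**3 + 72*k**2 + 74*k + 23); s_k = R·t_k = 5**k*(-4*k**3 - 3*k**2 + 4*k - 2).
s_(k+1) − s_k = 5**k*(-16*k**3 - 72*k**2 - 74*k - 23) = t_k.
Σ_(k=2)^(8) t_k = s_(9) − s_(2) = -6103515625 − (-950) = -6103514675.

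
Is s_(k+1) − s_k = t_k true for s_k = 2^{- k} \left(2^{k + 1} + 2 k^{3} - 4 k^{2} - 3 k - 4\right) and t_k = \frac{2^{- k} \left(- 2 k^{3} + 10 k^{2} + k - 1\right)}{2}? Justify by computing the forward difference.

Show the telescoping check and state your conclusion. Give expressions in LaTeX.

Valid — Δs_k = t_k.

s_(k+1) = (4*2**k + 2*k**3 + 2*k**2 - 5*k - 9)/(2*2**k)
s_(k+1) − s_k = (-2*k**3 + 10*k**2 + k - 1)/(2*2**k)
(s_(k+1) − s_k) − t_k = 0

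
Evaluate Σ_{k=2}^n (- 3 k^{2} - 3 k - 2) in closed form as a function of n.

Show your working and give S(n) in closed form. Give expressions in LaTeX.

S(n) = - n^{3} - 3 n^{2} - 4 n + 8

r(k) = (3*k**2 + 9*k + 8)/(3*k**2 + 3*k + 2) after simplifying.
Gosper form: A/B · C(k+1)/C(k) with A=1, B=1, C=k**2 + k + 2/3.
Need (1)·f(k+1) − (1)·f(k) = k**2 + k + 2/3.
d = 3 from the (0,0,2) case.
Solving with deg f ≤ 3: f(k) = k*(k**2 + 1)/3.
Then R = B(k−1)f/C = k*(k**2 + 1)/(3*k**2 + 3*k + 2), so s_k = R(k)·t_k = -k**3 - k.
Verify: k**3 - (k + 1)**3 - 1 matches t_k.
Telescope: S(n) = s_(n+1) − s_(2) = -n**3 - 3*n**2 - 4*n - 2 − (-10) = -n**3 - 3*n**2 - 4*n + 8.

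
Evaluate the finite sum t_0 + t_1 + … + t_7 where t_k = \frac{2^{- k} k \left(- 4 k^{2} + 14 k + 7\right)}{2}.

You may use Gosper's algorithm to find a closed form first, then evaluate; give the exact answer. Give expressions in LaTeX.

Compute t_(k+1)/t_k: get (k + 1)*(14*k - 4*(k + 1)**2 + 21)/(2*k*(-4*k**2 + 14*k + 7)).
Factor: A=1/2; B=1; C=k**3 - 7*k**2/2 - 7*k/4.
Set up (1/2)·f(k+1) − (1)·f(k) − (k**3 - 7*k**2/2 - 7*k/4) = 0.
From deg A=0, deg B=0, deg C=3: d=3.
A polynomial solution: f(k) = -(4*k**3 - 2*k**2 + k + 3)/2.
R(k) = B(k−1)·f(k)/C(k) = -2*(4*k**3 - 2*k**2 + k + 3)/(k*(4*k**2 - 14*k - 7)); s_k = R·t_k = (4*k**3 - 2*k**2 + k + 3)/2**k.
Δs = k*(-4*k**2 + 14*k + 7)/(2*2**k), as required.
Sum = s_(8) − s_(0); s_(8) = 1931/256, s_(0) = 3 ⇒ 1163/256.

Σ = 1163/256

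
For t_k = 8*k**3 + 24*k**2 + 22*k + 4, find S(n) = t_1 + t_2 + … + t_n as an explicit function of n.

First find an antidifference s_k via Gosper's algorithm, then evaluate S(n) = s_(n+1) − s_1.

The ratio is (4*k**3 + 24*k**2 + 47*k + 29)/(4*k**3 + 12*k**2 + 11*k + 2).
A = 1, B = 1, C = k**3 + 3*k**2 + 11*k/4 + 1/2.
f must satisfy (1)·f(k+1) − (1)·f(k) = k**3 + 3*k**2 + 11*k/4 + 1/2.
deg f ≤ 4 (via 0,0,3).
A polynomial solution: f(k) = k*(2*k**3 + 4*k**2 + k - 3)/8.
Then R = B(k−1)f/C = k*(2*k**3 + 4*k**2 + k - 3)/(2*(4*k**3 + 12*k**2 + 11*k + 2)), so s_k = R(k)·t_k = k*(2*k**3 + 4*k**2 + k - 3).
Verify: 8*k**3 + 24*k**2 + 22*k + 4 matches t_k.
Evaluate: s_(n+1) = 2*n**4 + 12*n**3 + 25*n**2 + 19*n + 4; subtract s_(1) = 4 ⇒ S(n) = n*(2*n**3 + 12*n**2 + 25*n + 19).

S(n) = n*(2*n**3 + 12*n**2 + 25*n + 19)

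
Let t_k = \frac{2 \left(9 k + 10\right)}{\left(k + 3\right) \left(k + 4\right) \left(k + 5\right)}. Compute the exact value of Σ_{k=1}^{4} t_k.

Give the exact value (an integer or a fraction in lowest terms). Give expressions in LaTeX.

r(k) = (k + 3)*(9*k + 19)/((k + 6)*(9*k + 10)) after simplifying.
Factor: A=k + 3; B=k + 6; C=k + 10/9.
Need (k + 3)·f(k+1) − (k + 5)·f(k) = k + 10/9.
From deg A=1, deg B=1, deg C=1: d=2.
Solving with deg f ≤ 2: f(k) = k*(37*k + 43)/216.
So s_k = (B(k−1)f/C)·t_k = (k*(k + 5)*(37*k + 43)/(24*(9*k + 10)))·t_k = k*(37*k + 43)/(12*(k + 3)*(k + 4)).
Check: Δs_k = 2*(9*k + 10)/(k**3 + 12*k**2 + 47*k + 60). ✓
Σ_(k=1)^(4) t_k = s_(5) − s_(1) = 95/72 − (1/3) = 71/72.

Σ = 71/72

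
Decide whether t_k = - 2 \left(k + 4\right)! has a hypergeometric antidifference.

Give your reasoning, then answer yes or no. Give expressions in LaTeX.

The ratio is k + 5.
Normal form (A,B,C) = (k + 5, 1, 1).
Need (k + 5)·f(k+1) − (1)·f(k) = 1.
deg f ≤ -1 (via 1,0,0).
d = -1 < 0 ⇒ no nonzero polynomial f; not summable.

No. Not Gosper-summable.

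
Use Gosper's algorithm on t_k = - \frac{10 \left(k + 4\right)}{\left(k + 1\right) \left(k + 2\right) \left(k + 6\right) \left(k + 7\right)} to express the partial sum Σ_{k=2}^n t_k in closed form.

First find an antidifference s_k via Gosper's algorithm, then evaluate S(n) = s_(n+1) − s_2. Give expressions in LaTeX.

t_(k+1)/t_k = (k + 1)*(k + 5)*(k + 6)/((k + 3)*(k + 4)*(k + 8)).
A = k + 1, B = k + 8, C = k**4 + 16*k**3 + 95*k**2 + 248*k + 240.
Solve (k + 1)·f(k+1) − (k + 7)·f(k) = k**4 + 16*k**3 + 95*k**2 + 248*k + 240.
Degrees (1,1,4) ⇒ d ≤ 6.
Solving with deg f ≤ 6: f(k) = k*(k + 2)*(k + 3)*(k + 4)*(k + 5)*(k + 7)/12.
R(k) = B(k−1)·f(k)/C(k) = k*(k + 2)*(k + 7)**2/(12*(k + 4)); s_k = R·t_k = 5*k*(-k - 7)/(6*(k**2 + 7*k + 6)).
Verify: 10*(-k - 4)/(k**4 + 16*k**3 + 83*k**2 + 152*k + 84) matches t_k.
Σ_(k=2)^n t_k = s_(n+1) − s_(2) = (5*(-n**2 - 9*n - 8)/(6*(n**2 + 9*n + 14))) − (-5/8), i.e. 5*(-n**2 - 9*n + 10)/(24*(n**2 + 9*n + 14)).

S(n) = \frac{5 \left(- n^{2} - 9 n + 10\right)}{24 \left(n^{2} + 9 n + 14\right)}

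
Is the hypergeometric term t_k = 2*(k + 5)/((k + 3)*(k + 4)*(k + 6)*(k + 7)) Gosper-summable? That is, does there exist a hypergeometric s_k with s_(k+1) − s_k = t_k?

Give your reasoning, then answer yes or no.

Yes. s_k = k*(k + 9)/(18*(k**2 + 9*k + 18)).

The ratio is (k + 3)*(k + 6)**2/((k + 5)**2*(k + 8)).
Factor: A=k + 3; B=k + 8; C=k**2 + 10*k + 25.
Set up (k + 3)·f(k+1) − (k + 7)·f(k) − (k**2 + 10*k + 25) = 0.
Bound: deg f ≤ 4.
Coefficient equations give f(k) = k*(k + 4)*(k + 5)*(k + 9)/36.
Then R = B(k−1)f/C = k*(k + 4)*(k + 7)*(k + 9)/(36*(k + 5)), so s_k = R(k)·t_k = k*(k + 9)/(18*(k**2 + 9*k + 18)).
s_(k+1) − s_k = 2*(k + 5)/(k**4 + 20*k**3 + 145*k**2 + 450*k + 504) = t_k.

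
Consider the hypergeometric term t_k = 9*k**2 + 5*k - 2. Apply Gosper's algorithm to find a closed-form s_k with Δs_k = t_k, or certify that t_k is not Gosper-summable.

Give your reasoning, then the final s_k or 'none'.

Compute t_(k+1)/t_k: get (9*k**2 + 23*k + 12)/(9*k**2 + 5*k - 2).
Normal form (A,B,C) = (1, 1, k**2 + 5*k/9 - 2/9).
Solve (1)·f(k+1) − (1)·f(k) = k**2 + 5*k/9 - 2/9.
d = 3 from the (0,0,2) case.
A polynomial solution: f(k) = k*(3*k**2 - 2*k - 3)/9.
Then R = B(k−1)f/C = k*(3*k**2 - 2*k - 3)/(9*k**2 + 5*k - 2), so s_k = R(k)·t_k = k*(3*k**2 - 2*k - 3).
s_(k+1) − s_k = 9*k**2 + 5*k - 2 = t_k.

s_k = k*(3*k**2 - 2*k - 3)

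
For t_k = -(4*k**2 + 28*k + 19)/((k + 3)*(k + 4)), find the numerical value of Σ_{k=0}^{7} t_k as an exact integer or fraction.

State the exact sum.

Ratio r(k) = (k + 3)*(28*k + 4*(k + 1)**2 + 47)/((k + 5)*(4*k**2 + 28*k + 19)).
Gosper form: A/B · C(k+1)/C(k) with A=k + 3, B=k + 5, C=k**2 + 7*k + 19/4.
Need (k + 3)·f(k+1) − (k + 4)·f(k) = k**2 + 7*k + 19/4.
deg f ≤ 2 (via 1,1,2).
Match coefficients ⇒ f(k) = k*(12*k + 7)/12.
Then R = B(k−1)f/C = k*(k + 4)*(12*k + 7)/(3*(4*k**2 + 28*k + 19)), so s_k = R(k)·t_k = k*(-12*k - 7)/(3*(k + 3)).
s_(k+1) − s_k = (-4*k**2 - 28*k - 19)/(k**2 + 7*k + 12) = t_k.
Σ_(k=0)^(7) t_k = s_(8) − s_(0) = -824/33 − (0) = -824/33.

Σ = -824/33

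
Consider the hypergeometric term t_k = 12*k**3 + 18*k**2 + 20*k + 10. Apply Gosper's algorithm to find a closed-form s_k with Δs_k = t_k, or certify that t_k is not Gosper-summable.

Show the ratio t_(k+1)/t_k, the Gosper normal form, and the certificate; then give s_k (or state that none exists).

s_k = k*(3*k**3 + 4*k + 3)

The ratio is (6*k**3 + 27*k**2 + 46*k + 30)/(6*k**3 + 9*k**2 + 10*k + 5).
Factor: A=1; B=1; C=k**3 + 3*k**2/2 + 5*k/3 + 5/6.
Key eq: (1)·f(k+1) = (1)·f(k) + (k**3 + 3*k**2/2 + 5*k/3 + 5/6).
Bound: deg f ≤ 4.
Match coefficients ⇒ f(k) = k*(3*k**3 + 4*k + 3)/12.
R(k) = B(k−1)·f(k)/C(k) = k*(3*k**3 + 4*k + 3)/(2*(6*k**3 + 9*k**2 + 10*k + 5)); s_k = R·t_k = k*(3*k**3 + 4*k + 3).
Δs = 12*k**3 + 18*k**2 + 20*k + 10, as required.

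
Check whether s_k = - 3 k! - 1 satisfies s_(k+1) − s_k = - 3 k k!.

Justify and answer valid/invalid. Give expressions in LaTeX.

valid (s_(k+1) − s_k reduces to t_k)

s_(k+1) = -3*k*factorial(k) - 3*factorial(k) - 1
s_(k+1) − s_k = -3*k*factorial(k)
(s_(k+1) − s_k) − t_k = 0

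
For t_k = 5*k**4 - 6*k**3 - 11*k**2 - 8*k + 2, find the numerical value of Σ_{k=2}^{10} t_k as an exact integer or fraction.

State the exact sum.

Σ = 103878

Step 1: r(k) = (5*k**4 + 14*k**3 + k**2 - 28*k - 18)/(5*k**4 - 6*k**3 - 11*k**2 - 8*k + 2).
Take A(k)=1, B(k)=1, C(k)=k**4 - 6*k**3/5 - 11*k**2/5 - 8*k/5 + 2/5.
Need (1)·f(k+1) − (1)·f(k) = k**4 - 6*k**3/5 - 11*k**2/5 - 8*k/5 + 2/5.
d = 5 from the (0,0,4) case.
Coefficient equations give f(k) = k*(k**4 - 4*k**3 + k**2 + 4)/5.
Get s_k = R·t_k = k*(k**4 - 4*k**3 + k**2 + 4) with R(k) = B(k−1)f(k)/C(k) = k*(k**4 - 4*k**3 + k**2 + 4)/(5*k**4 - 6*k**3 - 11*k**2 - 8*k + 2).
Check: Δs_k = 5*k**4 - 6*k**3 - 11*k**2 - 8*k + 2. ✓
Σ_(k=2)^(10) t_k = s_(11) − s_(2) = 103862 − (-16) = 103878.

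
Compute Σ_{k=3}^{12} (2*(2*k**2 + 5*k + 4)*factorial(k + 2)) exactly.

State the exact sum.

Compute t_(k+1)/t_k: get (k + 3)*(5*k + 2*(k + 1)**2 + 9)/(2*k**2 + 5*k + 4).
Gosper form: A/B · C(k+1)/C(k) with A=k + 3, B=1, C=k**2 + 5*k/2 + 2.
Need (k + 3)·f(k+1) − (1)·f(k) = k**2 + 5*k/2 + 2.
Degrees (1,0,2) ⇒ d ≤ 1.
A polynomial solution: f(k) = (2*k - 1)/2.
Get s_k = R·t_k = 2*(2*k - 1)*factorial(k + 2) with R(k) = B(k−1)f(k)/C(k) = (2*k - 1)/(2*k**2 + 5*k + 4).
Check: Δs_k = 2*(2*k**2 + 5*k + 4)*factorial(k + 2). ✓
Sum = s_(13) − s_(3); s_(13) = 65383718400000, s_(3) = 1200 ⇒ 65383718398800.

Σ = 65383718398800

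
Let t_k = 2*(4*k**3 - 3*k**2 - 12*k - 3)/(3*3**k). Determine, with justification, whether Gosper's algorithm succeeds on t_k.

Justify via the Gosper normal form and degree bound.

The ratio is (4*k**3 + 9*k**2 - 6*k - 14)/(3*(4*k**3 - 3*k**2 - 12*k - 3)).
Take A(k)=1/3, B(k)=1, C(k)=k**3 - 3*k**2/4 - 3*k - 3/4.
Set up (1/3)·f(k+1) − (1)·f(k) − (k**3 - 3*k**2/4 - 3*k - 3/4) = 0.
d = 3 from the (0,0,3) case.
Solve for f: f(k) = -3*(4*k**3 + 3*k**2 - 3*k - 1)/8 (degree 3 ≤ 3).
Certificate R = B(k−1)f/C = -3*(4*k**3 + 3*k**2 - 3*k - 1)/(2*(4*k**3 - 3*k**2 - 12*k - 3)) gives s_k = (-4*k**3 - 3*k**2 + 3*k + 1)/3**k.
Check: Δs_k = 2*(4*k**3 - 3*k**2 - 12*k - 3)/(3*3**k). ✓

Yes. s_k = (-4*k**3 - 3*k**2 + 3*k + 1)/3**k.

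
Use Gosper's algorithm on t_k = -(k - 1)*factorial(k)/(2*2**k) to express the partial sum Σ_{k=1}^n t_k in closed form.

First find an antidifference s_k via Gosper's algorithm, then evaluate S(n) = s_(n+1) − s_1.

Compute t_(k+1)/t_k: get k*(k + 1)/(2*(k - 1)).
So A=k/2 + 1/2 and B=1, with C=k - 1.
Need (k/2 + 1/2)·f(k+1) − (1)·f(k) = k - 1.
deg f ≤ 0 (via 1,0,1).
Solving with deg f ≤ 0: f(k) = 2.
Get s_k = R·t_k = -factorial(k)/2**k with R(k) = B(k−1)f(k)/C(k) = 2/(k - 1).
Check: Δs_k = -(k - 1)*factorial(k)/(2*2**k). ✓
Telescope: S(n) = s_(n+1) − s_(1) = -2**(-n - 1)*factorial(n + 1) − (-1/2) = 2**(-n - 1)*(2**n - n*factorial(n) - factorial(n)).

S(n) = 2**(-n - 1)*(2**n - n*factorial(n) - factorial(n))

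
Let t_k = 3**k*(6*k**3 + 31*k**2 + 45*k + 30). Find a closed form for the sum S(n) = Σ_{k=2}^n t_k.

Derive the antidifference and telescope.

S(n) = 9*3**n*n**3 + 33*3**n*n**2 + 48*3**n*n + 33*3**n - 369

r(k) = 3*(6*k**3 + 49*k**2 + 125*k + 112)/(6*k**3 + 31*k**2 + 45*k + 30) after simplifying.
A = 3, B = 1, C = k**3 + 31*k**2/6 + 15*k/2 + 5.
Key eq: (3)·f(k+1) = (1)·f(k) + (k**3 + 31*k**2/6 + 15*k/2 + 5).
Bound: deg f ≤ 3.
Solve for f: f(k) = (3*k**3 + 2*k**2 + 3*k + 3)/6 (degree 3 ≤ 3).
Get s_k = R·t_k = 3**k*(3*k**3 + 2*k**2 + 3*k + 3) with R(k) = B(k−1)f(k)/C(k) = (3*k**3 + 2*k**2 + 3*k + 3)/(6*k**3 + 31*k**2 + 45*k + 30).
s_(k+1) − s_k = 3**k*(6*k**3 + 31*k**2 + 45*k + 30) = t_k.
Evaluate: s_(n+1) = 3**(n + 1)*(3*n**3 + 11*n**2 + 16*n + 11); subtract s_(2) = 369 ⇒ S(n) = 9*3**n*n**3 + 33*3**n*n**2 + 48*3**n*n + 33*3**n - 369.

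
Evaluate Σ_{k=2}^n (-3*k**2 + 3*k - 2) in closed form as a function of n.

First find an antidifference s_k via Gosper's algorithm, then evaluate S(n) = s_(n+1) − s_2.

Step 1: r(k) = (3*k**2 + 3*k + 2)/(3*k**2 - 3*k + 2).
Take A(k)=1, B(k)=1, C(k)=k**2 - k + 2/3.
Solve (1)·f(k+1) − (1)·f(k) = k**2 - k + 2/3.
Degrees (0,0,2) ⇒ d ≤ 3.
A polynomial solution: f(k) = k*(k**2 - 3*k + 4)/3.
So s_k = (B(k−1)f/C)·t_k = (k*(k**2 - 3*k + 4)/(3*k**2 - 3*k + 2))·t_k = k*(-k**2 + 3*k - 4).
Δs = -3*k**2 + 3*k - 2, as required.
s_(n+1) = -n**3 - n - 2 and s_(2) = -4, so S(n) = -n**3 - n + 2.

S(n) = -n**3 - n + 2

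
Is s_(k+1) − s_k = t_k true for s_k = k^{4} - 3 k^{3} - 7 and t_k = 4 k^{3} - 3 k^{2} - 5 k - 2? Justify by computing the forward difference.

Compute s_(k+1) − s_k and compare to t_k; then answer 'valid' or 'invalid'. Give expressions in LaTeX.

valid (s_(k+1) − s_k reduces to t_k)

s_(k+1) = (k + 1)**4 - 3*(k + 1)**3 - 7
s_(k+1) − s_k = 4*k**3 - 3*k**2 - 5*k - 2
(s_(k+1) − s_k) − t_k = 0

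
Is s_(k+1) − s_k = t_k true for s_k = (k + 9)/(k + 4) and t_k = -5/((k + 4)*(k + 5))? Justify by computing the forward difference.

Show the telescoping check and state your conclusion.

Valid: the claim telescopes to t_k.

s_(k+1) = (k + 10)/(k + 5)
s_(k+1) − s_k = -5/(k**2 + 9*k + 20)
(s_(k+1) − s_k) − t_k = 0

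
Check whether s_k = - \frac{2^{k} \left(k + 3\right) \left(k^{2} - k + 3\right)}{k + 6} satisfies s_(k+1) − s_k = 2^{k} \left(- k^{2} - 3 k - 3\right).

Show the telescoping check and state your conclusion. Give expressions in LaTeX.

s_(k+1) = -2**(k + 1)*(k + 4)*(-k + (k + 1)**2 + 2)/(k + 7)
s_(k+1) − s_k = 2**k*(-k**4 - 13*k**3 - 60*k**2 - 99*k - 81)/(k**2 + 13*k + 42)
(s_(k+1) − s_k) − t_k = 3*2**k*(k**3 + 8*k**2 + 22*k + 15)/(k**2 + 13*k + 42)

Invalid: residual \frac{3 \cdot 2^{k} \left(k^{3} + 8 k^{2} + 22 k + 15\right)}{k^{2} + 13 k + 42} ≠ 0.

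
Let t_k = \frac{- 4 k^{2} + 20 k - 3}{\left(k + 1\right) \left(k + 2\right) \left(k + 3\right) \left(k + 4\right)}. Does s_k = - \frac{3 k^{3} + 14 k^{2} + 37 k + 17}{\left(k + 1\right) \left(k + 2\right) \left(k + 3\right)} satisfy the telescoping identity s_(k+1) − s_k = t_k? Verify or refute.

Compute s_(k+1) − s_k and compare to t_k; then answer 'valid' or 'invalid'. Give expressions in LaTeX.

Valid — Δs_k = t_k.

s_(k+1) = (-37*k - 3*(k + 1)**3 - 14*(k + 1)**2 - 54)/((k + 2)*(k + 3)*(k + 4))
s_(k+1) − s_k = (-4*k**2 + 20*k - 3)/(k**4 + 10*k**3 + 35*k**2 + 50*k + 24)
(s_(k+1) − s_k) − t_k = 0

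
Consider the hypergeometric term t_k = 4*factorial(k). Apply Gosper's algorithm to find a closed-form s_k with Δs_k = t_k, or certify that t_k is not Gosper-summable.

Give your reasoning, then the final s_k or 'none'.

no hypergeometric antidifference exists

t_(k+1)/t_k = k + 1.
Normal form (A,B,C) = (k + 1, 1, 1).
Solve (k + 1)·f(k+1) − (1)·f(k) = 1.
Bound: deg f ≤ -1.
Negative degree bound (-1): no f exists, t_k not Gosper-summable.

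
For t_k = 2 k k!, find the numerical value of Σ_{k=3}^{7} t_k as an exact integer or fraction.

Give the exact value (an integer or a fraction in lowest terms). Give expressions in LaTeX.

Σ = 80628

t_(k+1)/t_k = (k + 1)**2/k.
Take A(k)=k + 1, B(k)=1, C(k)=k.
f must satisfy (k + 1)·f(k+1) − (1)·f(k) = k.
Bound: deg f ≤ 0.
Solve for f: f(k) = 1 (degree 0 ≤ 0).
So s_k = (B(k−1)f/C)·t_k = (1/k)·t_k = 2*factorial(k).
Δs = 2*k*factorial(k), as required.
Σ_(k=3)^(7) t_k = s_(8) − s_(3) = 80640 − (12) = 80628.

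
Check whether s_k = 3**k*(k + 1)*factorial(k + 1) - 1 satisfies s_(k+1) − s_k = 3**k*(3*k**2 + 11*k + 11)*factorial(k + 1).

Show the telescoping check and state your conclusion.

valid (s_(k+1) − s_k reduces to t_k)

s_(k+1) = 3**(k + 1)*(k + 2)*factorial(k + 2) - 1
s_(k+1) − s_k = 3**k*(3*k**2 + 11*k + 11)*factorial(k + 1)
(s_(k+1) − s_k) − t_k = 0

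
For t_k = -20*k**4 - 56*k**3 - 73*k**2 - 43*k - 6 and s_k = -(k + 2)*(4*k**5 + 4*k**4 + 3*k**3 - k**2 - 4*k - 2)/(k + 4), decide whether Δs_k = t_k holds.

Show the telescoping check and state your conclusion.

s_(k+1) = (-4*k**6 - 36*k**5 - 131*k**4 - 249*k**3 - 255*k**2 - 121*k - 12)/(k + 5)
s_(k+1) − s_k = (-20*k**6 - 204*k**5 - 713*k**4 - 1232*k**3 - 1181*k**2 - 550*k - 68)/(k**2 + 9*k + 20)
(s_(k+1) − s_k) − t_k = 4*(8*k**5 + 66*k**4 + 147*k**3 + 168*k**2 + 91*k + 13)/(k**2 + 9*k + 20)

Invalid: residual 4*(8*k**5 + 66*k**4 + 147*k**3 + 168*k**2 + 91*k + 13)/(k**2 + 9*k + 20) ≠ 0.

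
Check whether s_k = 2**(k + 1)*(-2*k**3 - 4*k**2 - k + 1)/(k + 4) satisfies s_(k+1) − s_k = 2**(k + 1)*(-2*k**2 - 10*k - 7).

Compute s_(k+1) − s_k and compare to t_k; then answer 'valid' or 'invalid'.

Invalid: residual 2**(k + 1)*(6*k**3 + 48*k**2 + 135*k + 87)/(k**2 + 9*k + 20) ≠ 0.

s_(k+1) = 2**(k + 2)*(-k - 2*(k + 1)**3 - 4*(k + 1)**2)/(k + 5)
s_(k+1) − s_k = 2**(k + 1)*(-2*k**4 - 22*k**3 - 89*k**2 - 128*k - 53)/(k**2 + 9*k + 20)
(s_(k+1) − s_k) − t_k = 2**(k + 1)*(6*k**3 + 48*k**2 + 135*k + 87)/(k**2 + 9*k + 20)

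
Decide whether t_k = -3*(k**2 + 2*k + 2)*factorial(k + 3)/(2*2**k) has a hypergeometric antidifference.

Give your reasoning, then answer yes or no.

Yes. s_k = -3*(k - 1)*factorial(k + 3)/2**k.

r(k) = (k + 4)*(2*k + (k + 1)**2 + 4)/(2*(k**2 + 2*k + 2)) after simplifying.
Factor: A=k/2 + 2; B=1; C=k**2 + 2*k + 2.
f must satisfy (k/2 + 2)·f(k+1) − (1)·f(k) = k**2 + 2*k + 2.
Degrees (1,0,2) ⇒ d ≤ 1.
Solve for f: f(k) = 2*(k - 1) (degree 1 ≤ 1).
Certificate R = B(k−1)f/C = 2*(k - 1)/(k**2 + 2*k + 2) gives s_k = -3*(k - 1)*factorial(k + 3)/2**k.
s_(k+1) − s_k = -3*(k**2 + 2*k + 2)*factorial(k + 3)/(2*2**k) = t_k.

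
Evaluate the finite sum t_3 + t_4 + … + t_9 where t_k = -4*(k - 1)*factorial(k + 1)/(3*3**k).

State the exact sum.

Ratio r(k) = k*(k + 2)/(3*(k - 1)).
Take A(k)=k/3 + 2/3, B(k)=1, C(k)=k - 1.
Need (k/3 + 2/3)·f(k+1) − (1)·f(k) = k - 1.
From deg A=1, deg B=0, deg C=1: d=0.
Match coefficients ⇒ f(k) = 3.
Certificate R = B(k−1)f/C = 3/(k - 1) gives s_k = -4*factorial(k + 1)/3**k.
Δs = -4*(k - 1)*factorial(k + 1)/(3*3**k), as required.
Evaluate s at k=10 and k=3: -1971200/729 and -32/9; difference -1968608/729.

Σ = -1968608/729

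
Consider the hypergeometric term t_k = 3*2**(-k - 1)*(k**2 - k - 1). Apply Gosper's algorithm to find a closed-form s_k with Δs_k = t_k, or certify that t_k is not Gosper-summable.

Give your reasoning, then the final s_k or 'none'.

s_k = 3*(-k**2 - k - 1)/2**k

t_(k+1)/t_k = (k**2 + k - 1)/(2*(k**2 - k - 1)).
Factor: A=1/2; B=1; C=k**2 - k - 1.
Set up (1/2)·f(k+1) − (1)·f(k) − (k**2 - k - 1) = 0.
deg f ≤ 2 (via 0,0,2).
Solve for f: f(k) = -2*(k**2 + k + 1) (degree 2 ≤ 2).
Then R = B(k−1)f/C = -2*(k**2 + k + 1)/(k**2 - k - 1), so s_k = R(k)·t_k = 3*(-k**2 - k - 1)/2**k.
Check: Δs_k = 3*2**(-k - 1)*(k**2 - k - 1). ✓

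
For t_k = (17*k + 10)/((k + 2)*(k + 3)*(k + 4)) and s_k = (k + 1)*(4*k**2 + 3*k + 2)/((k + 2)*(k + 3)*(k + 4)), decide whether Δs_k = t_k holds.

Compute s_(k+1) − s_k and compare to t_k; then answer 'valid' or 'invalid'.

s_(k+1) = (k + 2)*(3*k + 4*(k + 1)**2 + 5)/((k + 3)*(k + 4)*(k + 5))
s_(k+1) − s_k = (29*k**2 + 53*k + 26)/(k**4 + 14*k**3 + 71*k**2 + 154*k + 120)
(s_(k+1) − s_k) − t_k = 6*(2*k**2 - 7*k - 4)/(k**4 + 14*k**3 + 71*k**2 + 154*k + 120)

Invalid: residual 6*(2*k**2 - 7*k - 4)/(k**4 + 14*k**3 + 71*k**2 + 154*k + 120) ≠ 0.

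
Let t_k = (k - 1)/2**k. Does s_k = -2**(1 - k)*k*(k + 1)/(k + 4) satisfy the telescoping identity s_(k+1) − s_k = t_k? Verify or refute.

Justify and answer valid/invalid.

Invalid: residual 3*(-k**2 - 5*k + 4)/(2**k*(k**2 + 9*k + 20)) ≠ 0.

s_(k+1) = -(k + 1)*(k + 2)/(2**k*(k + 5))
s_(k+1) − s_k = (k**3 + 5*k**2 - 4*k - 8)/(2**k*(k**2 + 9*k + 20))
(s_(k+1) − s_k) − t_k = 3*(-k**2 - 5*k + 4)/(2**k*(k**2 + 9*k + 20))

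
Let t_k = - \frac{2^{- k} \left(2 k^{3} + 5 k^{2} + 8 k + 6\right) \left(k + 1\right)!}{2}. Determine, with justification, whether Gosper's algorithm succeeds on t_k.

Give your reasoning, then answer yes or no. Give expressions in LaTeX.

r(k) = (2*k**4 + 15*k**3 + 46*k**2 + 69*k + 42)/(2*(2*k**3 + 5*k**2 + 8*k + 6)) after simplifying.
Factor: A=k/2 + 1; B=1; C=k**3 + 5*k**2/2 + 4*k + 3.
Set up (k/2 + 1)·f(k+1) − (1)·f(k) − (k**3 + 5*k**2/2 + 4*k + 3) = 0.
d = 2 from the (1,0,3) case.
Solve for f: f(k) = (k - 1)*(2*k + 3) (degree 2 ≤ 2).
Then R = B(k−1)f/C = 2*(k - 1)*(2*k + 3)/(2*k**3 + 5*k**2 + 8*k + 6), so s_k = R(k)·t_k = -(k - 1)*(2*k + 3)*factorial(k + 1)/2**k.
s_(k+1) − s_k = -(2*k**3 + 5*k**2 + 8*k + 6)*factorial(k + 1)/(2*2**k) = t_k.

Yes. s_k = - 2^{- k} \left(k - 1\right) \left(2 k + 3\right) \left(k + 1\right)!.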